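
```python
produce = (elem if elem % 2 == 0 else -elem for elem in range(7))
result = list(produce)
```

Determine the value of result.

Step 1: For each elem in range(7), yield elem if even, else -elem:
  elem=0: even, yield 0
  elem=1: odd, yield -1
  elem=2: even, yield 2
  elem=3: odd, yield -3
  elem=4: even, yield 4
  elem=5: odd, yield -5
  elem=6: even, yield 6
Therefore result = [0, -1, 2, -3, 4, -5, 6].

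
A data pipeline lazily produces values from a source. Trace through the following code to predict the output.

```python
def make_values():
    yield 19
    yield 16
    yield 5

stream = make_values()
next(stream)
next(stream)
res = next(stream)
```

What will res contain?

Step 1: make_values() creates a generator.
Step 2: next(stream) yields 19 (consumed and discarded).
Step 3: next(stream) yields 16 (consumed and discarded).
Step 4: next(stream) yields 5, assigned to res.
Therefore res = 5.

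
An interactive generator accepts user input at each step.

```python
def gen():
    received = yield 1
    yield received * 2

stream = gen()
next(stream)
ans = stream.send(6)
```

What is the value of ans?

Step 1: next(stream) advances to first yield, producing 1.
Step 2: send(6) resumes, received = 6.
Step 3: yield received * 2 = 6 * 2 = 12.
Therefore ans = 12.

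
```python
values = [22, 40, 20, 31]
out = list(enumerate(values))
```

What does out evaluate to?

Step 1: enumerate pairs each element with its index:
  (0, 22)
  (1, 40)
  (2, 20)
  (3, 31)
Therefore out = [(0, 22), (1, 40), (2, 20), (3, 31)].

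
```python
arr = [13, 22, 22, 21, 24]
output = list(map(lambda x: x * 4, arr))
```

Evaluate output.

Step 1: Apply lambda x: x * 4 to each element:
  13 -> 52
  22 -> 88
  22 -> 88
  21 -> 84
  24 -> 96
Therefore output = [52, 88, 88, 84, 96].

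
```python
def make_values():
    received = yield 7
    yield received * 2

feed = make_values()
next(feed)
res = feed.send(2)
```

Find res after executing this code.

Step 1: next(feed) advances to first yield, producing 7.
Step 2: send(2) resumes, received = 2.
Step 3: yield received * 2 = 2 * 2 = 4.
Therefore res = 4.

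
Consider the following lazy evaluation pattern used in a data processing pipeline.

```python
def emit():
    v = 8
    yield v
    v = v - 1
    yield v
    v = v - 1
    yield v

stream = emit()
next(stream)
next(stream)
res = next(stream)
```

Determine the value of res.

Step 1: Trace through generator execution:
  Yield 1: v starts at 8, yield 8
  Yield 2: v = 8 - 1 = 7, yield 7
  Yield 3: v = 7 - 1 = 6, yield 6
Step 2: First next() gets 8, second next() gets the second value, third next() yields 6.
Therefore res = 6.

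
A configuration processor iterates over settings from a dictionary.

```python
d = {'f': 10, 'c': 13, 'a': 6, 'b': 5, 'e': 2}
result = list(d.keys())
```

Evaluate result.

Step 1: d.keys() returns the dictionary keys in insertion order.
Therefore result = ['f', 'c', 'a', 'b', 'e'].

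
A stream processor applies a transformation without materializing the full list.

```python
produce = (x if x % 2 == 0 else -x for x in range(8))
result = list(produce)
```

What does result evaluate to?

Step 1: For each x in range(8), yield x if even, else -x:
  x=0: even, yield 0
  x=1: odd, yield -1
  x=2: even, yield 2
  x=3: odd, yield -3
  x=4: even, yield 4
  x=5: odd, yield -5
  x=6: even, yield 6
  x=7: odd, yield -7
Therefore result = [0, -1, 2, -3, 4, -5, 6, -7].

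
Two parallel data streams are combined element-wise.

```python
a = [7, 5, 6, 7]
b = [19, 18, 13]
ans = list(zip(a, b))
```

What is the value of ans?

Step 1: zip stops at shortest (len(a)=4, len(b)=3):
  Index 0: (7, 19)
  Index 1: (5, 18)
  Index 2: (6, 13)
Step 2: Last element of a (7) has no pair, dropped.
Therefore ans = [(7, 19), (5, 18), (6, 13)].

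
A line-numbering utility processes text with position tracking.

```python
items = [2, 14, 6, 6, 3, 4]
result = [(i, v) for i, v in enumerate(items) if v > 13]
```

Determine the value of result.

Step 1: Filter enumerate([2, 14, 6, 6, 3, 4]) keeping v > 13:
  (0, 2): 2 <= 13, excluded
  (1, 14): 14 > 13, included
  (2, 6): 6 <= 13, excluded
  (3, 6): 6 <= 13, excluded
  (4, 3): 3 <= 13, excluded
  (5, 4): 4 <= 13, excluded
Therefore result = [(1, 14)].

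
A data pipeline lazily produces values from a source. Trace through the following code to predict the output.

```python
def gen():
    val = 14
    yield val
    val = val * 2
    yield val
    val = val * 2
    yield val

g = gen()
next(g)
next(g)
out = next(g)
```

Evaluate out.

Step 1: Trace through generator execution:
  Yield 1: val starts at 14, yield 14
  Yield 2: val = 14 * 2 = 28, yield 28
  Yield 3: val = 28 * 2 = 56, yield 56
Step 2: First next() gets 14, second next() gets the second value, third next() yields 56.
Therefore out = 56.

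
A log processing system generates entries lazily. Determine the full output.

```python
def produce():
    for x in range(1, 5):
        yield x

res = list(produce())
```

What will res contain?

Step 1: The generator yields each value from range(1, 5).
Step 2: list() consumes all yields: [1, 2, 3, 4].
Therefore res = [1, 2, 3, 4].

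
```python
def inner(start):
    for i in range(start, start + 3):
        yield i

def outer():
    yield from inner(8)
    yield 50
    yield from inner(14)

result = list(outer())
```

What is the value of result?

Step 1: outer() delegates to inner(8):
  yield 8
  yield 9
  yield 10
Step 2: yield 50
Step 3: Delegates to inner(14):
  yield 14
  yield 15
  yield 16
Therefore result = [8, 9, 10, 50, 14, 15, 16].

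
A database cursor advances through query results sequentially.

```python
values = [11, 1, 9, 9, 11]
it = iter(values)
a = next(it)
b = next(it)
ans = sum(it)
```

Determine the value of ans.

Step 1: Create iterator over [11, 1, 9, 9, 11].
Step 2: a = next() = 11, b = next() = 1.
Step 3: sum() of remaining [9, 9, 11] = 29.
Therefore ans = 29.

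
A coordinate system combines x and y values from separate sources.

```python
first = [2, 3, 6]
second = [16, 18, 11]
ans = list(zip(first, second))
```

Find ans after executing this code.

Step 1: zip pairs elements at same index:
  Index 0: (2, 16)
  Index 1: (3, 18)
  Index 2: (6, 11)
Therefore ans = [(2, 16), (3, 18), (6, 11)].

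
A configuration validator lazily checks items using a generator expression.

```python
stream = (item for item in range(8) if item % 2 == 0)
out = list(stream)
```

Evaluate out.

Step 1: Filter range(8) keeping only even values:
  item=0: even, included
  item=1: odd, excluded
  item=2: even, included
  item=3: odd, excluded
  item=4: even, included
  item=5: odd, excluded
  item=6: even, included
  item=7: odd, excluded
Therefore out = [0, 2, 4, 6].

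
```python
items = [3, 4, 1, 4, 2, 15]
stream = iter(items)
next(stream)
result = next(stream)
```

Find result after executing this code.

Step 1: Create iterator over [3, 4, 1, 4, 2, 15].
Step 2: next() consumes 3.
Step 3: next() returns 4.
Therefore result = 4.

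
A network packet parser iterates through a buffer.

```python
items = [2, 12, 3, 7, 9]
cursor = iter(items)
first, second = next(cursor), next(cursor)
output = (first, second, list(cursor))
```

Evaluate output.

Step 1: Create iterator over [2, 12, 3, 7, 9].
Step 2: first = 2, second = 12.
Step 3: Remaining elements: [3, 7, 9].
Therefore output = (2, 12, [3, 7, 9]).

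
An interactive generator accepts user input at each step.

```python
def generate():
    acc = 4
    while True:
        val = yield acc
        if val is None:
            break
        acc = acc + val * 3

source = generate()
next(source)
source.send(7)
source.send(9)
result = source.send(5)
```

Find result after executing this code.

Step 1: next() -> yield acc=4.
Step 2: send(7) -> val=7, acc = 4 + 7*3 = 25, yield 25.
Step 3: send(9) -> val=9, acc = 25 + 9*3 = 52, yield 52.
Step 4: send(5) -> val=5, acc = 52 + 5*3 = 67, yield 67.
Therefore result = 67.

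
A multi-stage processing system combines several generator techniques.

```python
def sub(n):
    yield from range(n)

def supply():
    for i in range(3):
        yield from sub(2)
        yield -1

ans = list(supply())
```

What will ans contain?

Step 1: For each i in range(3):
  i=0: yield from sub(2) -> [0, 1], then yield -1
  i=1: yield from sub(2) -> [0, 1], then yield -1
  i=2: yield from sub(2) -> [0, 1], then yield -1
Therefore ans = [0, 1, -1, 0, 1, -1, 0, 1, -1].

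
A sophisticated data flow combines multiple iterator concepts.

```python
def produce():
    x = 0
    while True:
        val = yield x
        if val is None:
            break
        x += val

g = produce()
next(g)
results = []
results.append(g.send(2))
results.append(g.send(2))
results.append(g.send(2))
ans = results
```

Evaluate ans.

Step 1: next(g) -> yield 0.
Step 2: send(2) -> x = 2, yield 2.
Step 3: send(2) -> x = 4, yield 4.
Step 4: send(2) -> x = 6, yield 6.
Therefore ans = [2, 4, 6].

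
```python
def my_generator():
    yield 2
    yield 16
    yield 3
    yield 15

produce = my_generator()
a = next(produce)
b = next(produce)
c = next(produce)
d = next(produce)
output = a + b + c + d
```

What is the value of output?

Step 1: Create generator and consume all values:
  a = next(produce) = 2
  b = next(produce) = 16
  c = next(produce) = 3
  d = next(produce) = 15
Step 2: output = 2 + 16 + 3 + 15 = 36.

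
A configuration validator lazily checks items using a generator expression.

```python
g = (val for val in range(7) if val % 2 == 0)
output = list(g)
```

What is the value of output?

Step 1: Filter range(7) keeping only even values:
  val=0: even, included
  val=1: odd, excluded
  val=2: even, included
  val=3: odd, excluded
  val=4: even, included
  val=5: odd, excluded
  val=6: even, included
Therefore output = [0, 2, 4, 6].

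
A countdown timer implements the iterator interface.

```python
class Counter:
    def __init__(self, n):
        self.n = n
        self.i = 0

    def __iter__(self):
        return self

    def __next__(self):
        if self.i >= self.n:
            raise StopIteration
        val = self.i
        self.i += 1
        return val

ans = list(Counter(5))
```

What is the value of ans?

Step 1: Counter(5) creates an iterator counting 0 to 4.
Step 2: list() consumes all values: [0, 1, 2, 3, 4].
Therefore ans = [0, 1, 2, 3, 4].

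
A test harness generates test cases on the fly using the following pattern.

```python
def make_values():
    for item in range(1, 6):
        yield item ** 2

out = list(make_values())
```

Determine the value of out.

Step 1: For each item in range(1, 6), yield item**2:
  item=1: yield 1**2 = 1
  item=2: yield 2**2 = 4
  item=3: yield 3**2 = 9
  item=4: yield 4**2 = 16
  item=5: yield 5**2 = 25
Therefore out = [1, 4, 9, 16, 25].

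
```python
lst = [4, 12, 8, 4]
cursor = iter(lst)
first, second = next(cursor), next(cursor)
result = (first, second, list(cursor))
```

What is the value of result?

Step 1: Create iterator over [4, 12, 8, 4].
Step 2: first = 4, second = 12.
Step 3: Remaining elements: [8, 4].
Therefore result = (4, 12, [8, 4]).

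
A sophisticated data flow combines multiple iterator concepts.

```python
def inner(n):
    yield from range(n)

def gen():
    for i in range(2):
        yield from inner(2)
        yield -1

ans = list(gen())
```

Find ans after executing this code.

Step 1: For each i in range(2):
  i=0: yield from inner(2) -> [0, 1], then yield -1
  i=1: yield from inner(2) -> [0, 1], then yield -1
Therefore ans = [0, 1, -1, 0, 1, -1].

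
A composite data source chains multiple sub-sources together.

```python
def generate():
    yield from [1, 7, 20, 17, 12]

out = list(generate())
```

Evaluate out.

Step 1: yield from delegates to the iterable, yielding each element.
Step 2: Collected values: [1, 7, 20, 17, 12].
Therefore out = [1, 7, 20, 17, 12].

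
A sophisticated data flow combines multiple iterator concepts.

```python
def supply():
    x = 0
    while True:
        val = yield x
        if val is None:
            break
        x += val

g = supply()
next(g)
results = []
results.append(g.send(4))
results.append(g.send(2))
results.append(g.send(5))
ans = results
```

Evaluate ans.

Step 1: next(g) -> yield 0.
Step 2: send(4) -> x = 4, yield 4.
Step 3: send(2) -> x = 6, yield 6.
Step 4: send(5) -> x = 11, yield 11.
Therefore ans = [4, 6, 11].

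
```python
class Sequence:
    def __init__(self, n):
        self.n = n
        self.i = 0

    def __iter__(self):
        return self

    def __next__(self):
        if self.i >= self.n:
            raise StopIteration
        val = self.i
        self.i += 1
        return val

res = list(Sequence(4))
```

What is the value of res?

Step 1: Sequence(4) creates an iterator counting 0 to 3.
Step 2: list() consumes all values: [0, 1, 2, 3].
Therefore res = [0, 1, 2, 3].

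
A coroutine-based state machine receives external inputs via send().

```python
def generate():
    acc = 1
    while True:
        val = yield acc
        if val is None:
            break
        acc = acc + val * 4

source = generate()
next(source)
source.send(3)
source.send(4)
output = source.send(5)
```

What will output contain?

Step 1: next() -> yield acc=1.
Step 2: send(3) -> val=3, acc = 1 + 3*4 = 13, yield 13.
Step 3: send(4) -> val=4, acc = 13 + 4*4 = 29, yield 29.
Step 4: send(5) -> val=5, acc = 29 + 5*4 = 49, yield 49.
Therefore output = 49.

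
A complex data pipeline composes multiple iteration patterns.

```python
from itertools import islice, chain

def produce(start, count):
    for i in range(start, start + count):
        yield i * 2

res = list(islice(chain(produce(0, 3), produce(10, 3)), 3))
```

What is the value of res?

Step 1: produce(0, 3) yields [0, 2, 4].
Step 2: produce(10, 3) yields [20, 22, 24].
Step 3: chain concatenates: [0, 2, 4, 20, 22, 24].
Step 4: islice takes first 3: [0, 2, 4].
Therefore res = [0, 2, 4].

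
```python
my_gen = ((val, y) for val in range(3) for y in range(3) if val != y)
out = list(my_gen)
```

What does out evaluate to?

Step 1: Nested generator over range(3) x range(3) where val != y:
  (0, 0): excluded (val == y)
  (0, 1): included
  (0, 2): included
  (1, 0): included
  (1, 1): excluded (val == y)
  (1, 2): included
  (2, 0): included
  (2, 1): included
  (2, 2): excluded (val == y)
Therefore out = [(0, 1), (0, 2), (1, 0), (1, 2), (2, 0), (2, 1)].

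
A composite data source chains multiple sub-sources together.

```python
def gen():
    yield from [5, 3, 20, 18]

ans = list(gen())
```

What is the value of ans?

Step 1: yield from delegates to the iterable, yielding each element.
Step 2: Collected values: [5, 3, 20, 18].
Therefore ans = [5, 3, 20, 18].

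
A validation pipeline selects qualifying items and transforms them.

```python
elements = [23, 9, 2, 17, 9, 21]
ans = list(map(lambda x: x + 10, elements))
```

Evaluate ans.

Step 1: Apply lambda x: x + 10 to each element:
  23 -> 33
  9 -> 19
  2 -> 12
  17 -> 27
  9 -> 19
  21 -> 31
Therefore ans = [33, 19, 12, 27, 19, 31].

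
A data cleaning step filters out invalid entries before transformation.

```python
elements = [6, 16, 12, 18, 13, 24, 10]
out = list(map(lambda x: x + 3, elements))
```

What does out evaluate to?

Step 1: Apply lambda x: x + 3 to each element:
  6 -> 9
  16 -> 19
  12 -> 15
  18 -> 21
  13 -> 16
  24 -> 27
  10 -> 13
Therefore out = [9, 19, 15, 21, 16, 27, 13].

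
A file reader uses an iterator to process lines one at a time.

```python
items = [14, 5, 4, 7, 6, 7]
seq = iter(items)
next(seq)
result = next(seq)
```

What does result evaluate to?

Step 1: Create iterator over [14, 5, 4, 7, 6, 7].
Step 2: next() consumes 14.
Step 3: next() returns 5.
Therefore result = 5.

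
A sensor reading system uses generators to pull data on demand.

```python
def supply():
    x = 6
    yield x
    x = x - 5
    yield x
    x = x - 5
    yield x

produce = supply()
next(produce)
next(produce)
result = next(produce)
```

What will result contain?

Step 1: Trace through generator execution:
  Yield 1: x starts at 6, yield 6
  Yield 2: x = 6 - 5 = 1, yield 1
  Yield 3: x = 1 - 5 = -4, yield -4
Step 2: First next() gets 6, second next() gets the second value, third next() yields -4.
Therefore result = -4.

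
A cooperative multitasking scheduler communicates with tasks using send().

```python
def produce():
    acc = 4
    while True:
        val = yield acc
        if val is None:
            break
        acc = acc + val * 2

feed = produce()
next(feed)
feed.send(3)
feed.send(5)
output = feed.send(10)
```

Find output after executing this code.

Step 1: next() -> yield acc=4.
Step 2: send(3) -> val=3, acc = 4 + 3*2 = 10, yield 10.
Step 3: send(5) -> val=5, acc = 10 + 5*2 = 20, yield 20.
Step 4: send(10) -> val=10, acc = 20 + 10*2 = 40, yield 40.
Therefore output = 40.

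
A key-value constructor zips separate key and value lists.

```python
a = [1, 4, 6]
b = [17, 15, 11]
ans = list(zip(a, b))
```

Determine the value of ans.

Step 1: zip pairs elements at same index:
  Index 0: (1, 17)
  Index 1: (4, 15)
  Index 2: (6, 11)
Therefore ans = [(1, 17), (4, 15), (6, 11)].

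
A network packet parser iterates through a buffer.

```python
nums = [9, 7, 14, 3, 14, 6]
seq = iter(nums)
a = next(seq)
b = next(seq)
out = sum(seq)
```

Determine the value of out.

Step 1: Create iterator over [9, 7, 14, 3, 14, 6].
Step 2: a = next() = 9, b = next() = 7.
Step 3: sum() of remaining [14, 3, 14, 6] = 37.
Therefore out = 37.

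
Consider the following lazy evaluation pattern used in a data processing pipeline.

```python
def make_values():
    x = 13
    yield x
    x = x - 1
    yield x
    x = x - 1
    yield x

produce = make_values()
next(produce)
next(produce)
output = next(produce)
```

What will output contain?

Step 1: Trace through generator execution:
  Yield 1: x starts at 13, yield 13
  Yield 2: x = 13 - 1 = 12, yield 12
  Yield 3: x = 12 - 1 = 11, yield 11
Step 2: First next() gets 13, second next() gets the second value, third next() yields 11.
Therefore output = 11.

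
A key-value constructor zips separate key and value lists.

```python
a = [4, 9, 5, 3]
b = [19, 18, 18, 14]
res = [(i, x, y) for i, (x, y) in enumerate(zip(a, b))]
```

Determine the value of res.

Step 1: enumerate(zip(a, b)) gives index with paired elements:
  i=0: (4, 19)
  i=1: (9, 18)
  i=2: (5, 18)
  i=3: (3, 14)
Therefore res = [(0, 4, 19), (1, 9, 18), (2, 5, 18), (3, 3, 14)].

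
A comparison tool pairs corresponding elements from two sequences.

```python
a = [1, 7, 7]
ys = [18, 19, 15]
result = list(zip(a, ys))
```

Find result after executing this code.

Step 1: zip pairs elements at same index:
  Index 0: (1, 18)
  Index 1: (7, 19)
  Index 2: (7, 15)
Therefore result = [(1, 18), (7, 19), (7, 15)].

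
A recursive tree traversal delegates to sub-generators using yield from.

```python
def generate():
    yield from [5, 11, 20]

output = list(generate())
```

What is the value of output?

Step 1: yield from delegates to the iterable, yielding each element.
Step 2: Collected values: [5, 11, 20].
Therefore output = [5, 11, 20].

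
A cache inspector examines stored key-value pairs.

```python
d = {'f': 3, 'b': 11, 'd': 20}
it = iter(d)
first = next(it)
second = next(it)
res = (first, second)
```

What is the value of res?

Step 1: iter(d) iterates over keys: ['f', 'b', 'd'].
Step 2: first = next(it) = 'f', second = next(it) = 'b'.
Therefore res = ('f', 'b').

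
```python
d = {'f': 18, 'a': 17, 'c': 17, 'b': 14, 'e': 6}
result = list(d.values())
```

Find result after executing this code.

Step 1: d.values() returns the dictionary values in insertion order.
Therefore result = [18, 17, 17, 14, 6].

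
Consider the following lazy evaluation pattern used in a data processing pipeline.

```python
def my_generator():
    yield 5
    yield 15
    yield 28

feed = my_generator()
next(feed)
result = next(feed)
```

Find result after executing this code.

Step 1: my_generator() creates a generator.
Step 2: next(feed) yields 5 (consumed and discarded).
Step 3: next(feed) yields 15, assigned to result.
Therefore result = 15.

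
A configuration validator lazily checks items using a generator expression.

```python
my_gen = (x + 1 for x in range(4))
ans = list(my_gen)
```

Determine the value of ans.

Step 1: For each x in range(4), compute x+1:
  x=0: 0+1 = 1
  x=1: 1+1 = 2
  x=2: 2+1 = 3
  x=3: 3+1 = 4
Therefore ans = [1, 2, 3, 4].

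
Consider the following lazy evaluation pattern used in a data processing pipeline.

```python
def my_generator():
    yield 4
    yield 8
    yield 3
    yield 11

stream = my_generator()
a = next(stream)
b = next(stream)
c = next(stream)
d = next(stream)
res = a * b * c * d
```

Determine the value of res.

Step 1: Create generator and consume all values:
  a = next(stream) = 4
  b = next(stream) = 8
  c = next(stream) = 3
  d = next(stream) = 11
Step 2: res = 4 * 8 * 3 * 11 = 1056.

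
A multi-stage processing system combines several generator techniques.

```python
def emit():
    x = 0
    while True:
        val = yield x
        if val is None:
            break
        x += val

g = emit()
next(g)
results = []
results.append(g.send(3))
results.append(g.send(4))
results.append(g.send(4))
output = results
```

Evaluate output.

Step 1: next(g) -> yield 0.
Step 2: send(3) -> x = 3, yield 3.
Step 3: send(4) -> x = 7, yield 7.
Step 4: send(4) -> x = 11, yield 11.
Therefore output = [3, 7, 11].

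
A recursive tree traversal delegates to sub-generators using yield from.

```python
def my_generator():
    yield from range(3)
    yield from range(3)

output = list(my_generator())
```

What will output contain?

Step 1: Trace yields in order:
  yield 0
  yield 1
  yield 2
  yield 0
  yield 1
  yield 2
Therefore output = [0, 1, 2, 0, 1, 2].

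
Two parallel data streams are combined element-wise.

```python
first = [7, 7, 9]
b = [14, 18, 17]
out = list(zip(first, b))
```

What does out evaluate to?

Step 1: zip pairs elements at same index:
  Index 0: (7, 14)
  Index 1: (7, 18)
  Index 2: (9, 17)
Therefore out = [(7, 14), (7, 18), (9, 17)].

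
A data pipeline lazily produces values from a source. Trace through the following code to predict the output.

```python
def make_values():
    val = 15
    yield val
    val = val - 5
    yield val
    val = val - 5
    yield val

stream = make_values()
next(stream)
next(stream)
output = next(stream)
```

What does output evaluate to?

Step 1: Trace through generator execution:
  Yield 1: val starts at 15, yield 15
  Yield 2: val = 15 - 5 = 10, yield 10
  Yield 3: val = 10 - 5 = 5, yield 5
Step 2: First next() gets 15, second next() gets the second value, third next() yields 5.
Therefore output = 5.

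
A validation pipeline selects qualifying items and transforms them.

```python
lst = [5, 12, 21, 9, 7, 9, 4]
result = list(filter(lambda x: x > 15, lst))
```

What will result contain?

Step 1: Filter elements > 15:
  5: removed
  12: removed
  21: kept
  9: removed
  7: removed
  9: removed
  4: removed
Therefore result = [21].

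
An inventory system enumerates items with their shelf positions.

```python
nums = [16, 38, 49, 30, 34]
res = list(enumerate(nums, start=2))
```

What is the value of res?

Step 1: enumerate with start=2:
  (2, 16)
  (3, 38)
  (4, 49)
  (5, 30)
  (6, 34)
Therefore res = [(2, 16), (3, 38), (4, 49), (5, 30), (6, 34)].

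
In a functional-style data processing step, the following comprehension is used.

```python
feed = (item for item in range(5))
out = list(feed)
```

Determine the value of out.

Step 1: Generator expression iterates range(5): [0, 1, 2, 3, 4].
Step 2: list() collects all values.
Therefore out = [0, 1, 2, 3, 4].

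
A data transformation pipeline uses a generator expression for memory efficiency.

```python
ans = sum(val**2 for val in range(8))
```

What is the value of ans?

Step 1: Compute val**2 for each val in range(8):
  val=0: 0**2 = 0
  val=1: 1**2 = 1
  val=2: 2**2 = 4
  val=3: 3**2 = 9
  val=4: 4**2 = 16
  val=5: 5**2 = 25
  val=6: 6**2 = 36
  val=7: 7**2 = 49
Step 2: sum = 0 + 1 + 4 + 9 + 16 + 25 + 36 + 49 = 140.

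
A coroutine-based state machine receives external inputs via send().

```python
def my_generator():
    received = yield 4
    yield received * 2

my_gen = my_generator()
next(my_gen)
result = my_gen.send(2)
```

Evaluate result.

Step 1: next(my_gen) advances to first yield, producing 4.
Step 2: send(2) resumes, received = 2.
Step 3: yield received * 2 = 2 * 2 = 4.
Therefore result = 4.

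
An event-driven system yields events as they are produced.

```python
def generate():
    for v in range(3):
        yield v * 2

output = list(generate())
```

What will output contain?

Step 1: For each v in range(3), yield v * 2:
  v=0: yield 0 * 2 = 0
  v=1: yield 1 * 2 = 2
  v=2: yield 2 * 2 = 4
Therefore output = [0, 2, 4].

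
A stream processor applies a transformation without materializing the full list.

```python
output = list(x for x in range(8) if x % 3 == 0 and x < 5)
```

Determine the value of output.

Step 1: Filter range(8) where x % 3 == 0 and x < 5:
  x=0: both conditions met, included
  x=1: excluded (1 % 3 != 0)
  x=2: excluded (2 % 3 != 0)
  x=3: both conditions met, included
  x=4: excluded (4 % 3 != 0)
  x=5: excluded (5 % 3 != 0, 5 >= 5)
  x=6: excluded (6 >= 5)
  x=7: excluded (7 % 3 != 0, 7 >= 5)
Therefore output = [0, 3].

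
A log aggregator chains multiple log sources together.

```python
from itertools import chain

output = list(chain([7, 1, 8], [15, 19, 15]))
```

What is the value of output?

Step 1: chain() concatenates iterables: [7, 1, 8] + [15, 19, 15].
Therefore output = [7, 1, 8, 15, 19, 15].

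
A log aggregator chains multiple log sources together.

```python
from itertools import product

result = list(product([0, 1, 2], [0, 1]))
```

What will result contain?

Step 1: product([0, 1, 2], [0, 1]) gives all pairs:
  (0, 0)
  (0, 1)
  (1, 0)
  (1, 1)
  (2, 0)
  (2, 1)
Therefore result = [(0, 0), (0, 1), (1, 0), (1, 1), (2, 0), (2, 1)].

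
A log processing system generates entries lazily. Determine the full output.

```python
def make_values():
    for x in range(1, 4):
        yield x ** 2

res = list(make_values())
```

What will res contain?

Step 1: For each x in range(1, 4), yield x**2:
  x=1: yield 1**2 = 1
  x=2: yield 2**2 = 4
  x=3: yield 3**2 = 9
Therefore res = [1, 4, 9].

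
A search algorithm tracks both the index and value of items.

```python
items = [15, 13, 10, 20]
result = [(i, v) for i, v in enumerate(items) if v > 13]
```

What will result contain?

Step 1: Filter enumerate([15, 13, 10, 20]) keeping v > 13:
  (0, 15): 15 > 13, included
  (1, 13): 13 <= 13, excluded
  (2, 10): 10 <= 13, excluded
  (3, 20): 20 > 13, included
Therefore result = [(0, 15), (3, 20)].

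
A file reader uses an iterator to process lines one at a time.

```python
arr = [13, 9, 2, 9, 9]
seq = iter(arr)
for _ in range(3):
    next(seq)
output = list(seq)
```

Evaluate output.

Step 1: Create iterator over [13, 9, 2, 9, 9].
Step 2: Advance 3 positions (consuming [13, 9, 2]).
Step 3: list() collects remaining elements: [9, 9].
Therefore output = [9, 9].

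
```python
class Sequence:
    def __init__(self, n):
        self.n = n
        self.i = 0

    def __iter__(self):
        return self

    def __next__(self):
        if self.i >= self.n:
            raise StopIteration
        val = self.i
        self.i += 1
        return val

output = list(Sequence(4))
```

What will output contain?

Step 1: Sequence(4) creates an iterator counting 0 to 3.
Step 2: list() consumes all values: [0, 1, 2, 3].
Therefore output = [0, 1, 2, 3].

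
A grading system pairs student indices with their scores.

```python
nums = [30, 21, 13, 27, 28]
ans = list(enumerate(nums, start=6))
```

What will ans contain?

Step 1: enumerate with start=6:
  (6, 30)
  (7, 21)
  (8, 13)
  (9, 27)
  (10, 28)
Therefore ans = [(6, 30), (7, 21), (8, 13), (9, 27), (10, 28)].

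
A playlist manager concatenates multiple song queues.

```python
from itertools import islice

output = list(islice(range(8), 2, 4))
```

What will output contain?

Step 1: islice(range(8), 2, 4) takes elements at indices [2, 4).
Step 2: Elements: [2, 3].
Therefore output = [2, 3].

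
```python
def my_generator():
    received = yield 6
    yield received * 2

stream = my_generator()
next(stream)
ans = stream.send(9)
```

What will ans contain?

Step 1: next(stream) advances to first yield, producing 6.
Step 2: send(9) resumes, received = 9.
Step 3: yield received * 2 = 9 * 2 = 18.
Therefore ans = 18.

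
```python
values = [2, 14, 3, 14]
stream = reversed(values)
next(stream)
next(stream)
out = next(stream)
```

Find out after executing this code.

Step 1: reversed([2, 14, 3, 14]) gives iterator: [14, 3, 14, 2].
Step 2: First next() = 14, second next() = 3.
Step 3: Third next() = 14.
Therefore out = 14.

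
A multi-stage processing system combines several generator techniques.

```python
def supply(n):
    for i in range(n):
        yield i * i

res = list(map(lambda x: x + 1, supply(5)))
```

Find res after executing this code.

Step 1: supply(5) yields squares: [0, 1, 4, 9, 16].
Step 2: map adds 1 to each: [1, 2, 5, 10, 17].
Therefore res = [1, 2, 5, 10, 17].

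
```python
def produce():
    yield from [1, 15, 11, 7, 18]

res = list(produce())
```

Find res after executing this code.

Step 1: yield from delegates to the iterable, yielding each element.
Step 2: Collected values: [1, 15, 11, 7, 18].
Therefore res = [1, 15, 11, 7, 18].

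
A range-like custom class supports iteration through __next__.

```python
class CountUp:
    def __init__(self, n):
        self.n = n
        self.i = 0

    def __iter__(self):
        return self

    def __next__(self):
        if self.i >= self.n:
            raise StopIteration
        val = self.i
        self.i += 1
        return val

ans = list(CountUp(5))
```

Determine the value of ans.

Step 1: CountUp(5) creates an iterator counting 0 to 4.
Step 2: list() consumes all values: [0, 1, 2, 3, 4].
Therefore ans = [0, 1, 2, 3, 4].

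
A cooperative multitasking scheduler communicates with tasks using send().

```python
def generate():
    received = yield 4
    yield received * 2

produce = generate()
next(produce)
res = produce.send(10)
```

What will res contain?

Step 1: next(produce) advances to first yield, producing 4.
Step 2: send(10) resumes, received = 10.
Step 3: yield received * 2 = 10 * 2 = 20.
Therefore res = 20.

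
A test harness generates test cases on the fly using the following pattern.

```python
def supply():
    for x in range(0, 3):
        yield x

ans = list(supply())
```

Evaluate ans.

Step 1: The generator yields each value from range(0, 3).
Step 2: list() consumes all yields: [0, 1, 2].
Therefore ans = [0, 1, 2].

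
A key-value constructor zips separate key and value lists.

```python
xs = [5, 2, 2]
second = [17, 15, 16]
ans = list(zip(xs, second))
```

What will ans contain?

Step 1: zip pairs elements at same index:
  Index 0: (5, 17)
  Index 1: (2, 15)
  Index 2: (2, 16)
Therefore ans = [(5, 17), (2, 15), (2, 16)].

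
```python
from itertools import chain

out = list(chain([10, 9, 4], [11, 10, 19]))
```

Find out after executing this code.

Step 1: chain() concatenates iterables: [10, 9, 4] + [11, 10, 19].
Therefore out = [10, 9, 4, 11, 10, 19].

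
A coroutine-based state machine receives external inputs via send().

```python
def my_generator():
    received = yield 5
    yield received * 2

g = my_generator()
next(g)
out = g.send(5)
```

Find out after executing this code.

Step 1: next(g) advances to first yield, producing 5.
Step 2: send(5) resumes, received = 5.
Step 3: yield received * 2 = 5 * 2 = 10.
Therefore out = 10.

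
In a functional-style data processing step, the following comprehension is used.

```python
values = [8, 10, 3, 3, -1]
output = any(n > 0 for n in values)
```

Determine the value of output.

Step 1: Check n > 0 for each element in [8, 10, 3, 3, -1]:
  8 > 0: True
  10 > 0: True
  3 > 0: True
  3 > 0: True
  -1 > 0: False
Step 2: any() returns True.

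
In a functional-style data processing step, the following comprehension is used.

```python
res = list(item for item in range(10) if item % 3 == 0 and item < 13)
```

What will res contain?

Step 1: Filter range(10) where item % 3 == 0 and item < 13:
  item=0: both conditions met, included
  item=1: excluded (1 % 3 != 0)
  item=2: excluded (2 % 3 != 0)
  item=3: both conditions met, included
  item=4: excluded (4 % 3 != 0)
  item=5: excluded (5 % 3 != 0)
  item=6: both conditions met, included
  item=7: excluded (7 % 3 != 0)
  item=8: excluded (8 % 3 != 0)
  item=9: both conditions met, included
Therefore res = [0, 3, 6, 9].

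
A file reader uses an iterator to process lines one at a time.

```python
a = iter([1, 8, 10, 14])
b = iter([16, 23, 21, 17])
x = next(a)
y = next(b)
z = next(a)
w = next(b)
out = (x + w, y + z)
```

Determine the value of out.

Step 1: a iterates [1, 8, 10, 14], b iterates [16, 23, 21, 17].
Step 2: x = next(a) = 1, y = next(b) = 16.
Step 3: z = next(a) = 8, w = next(b) = 23.
Step 4: out = (1 + 23, 16 + 8) = (24, 24).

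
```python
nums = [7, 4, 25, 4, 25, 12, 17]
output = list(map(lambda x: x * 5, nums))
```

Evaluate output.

Step 1: Apply lambda x: x * 5 to each element:
  7 -> 35
  4 -> 20
  25 -> 125
  4 -> 20
  25 -> 125
  12 -> 60
  17 -> 85
Therefore output = [35, 20, 125, 20, 125, 60, 85].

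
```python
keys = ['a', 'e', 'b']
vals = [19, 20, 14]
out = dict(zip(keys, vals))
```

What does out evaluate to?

Step 1: zip pairs keys with values:
  'a' -> 19
  'e' -> 20
  'b' -> 14
Therefore out = {'a': 19, 'e': 20, 'b': 14}.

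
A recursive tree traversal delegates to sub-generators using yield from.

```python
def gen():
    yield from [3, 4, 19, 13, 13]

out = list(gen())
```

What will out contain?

Step 1: yield from delegates to the iterable, yielding each element.
Step 2: Collected values: [3, 4, 19, 13, 13].
Therefore out = [3, 4, 19, 13, 13].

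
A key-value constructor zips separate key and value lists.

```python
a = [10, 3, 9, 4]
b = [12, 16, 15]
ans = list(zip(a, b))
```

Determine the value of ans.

Step 1: zip stops at shortest (len(a)=4, len(b)=3):
  Index 0: (10, 12)
  Index 1: (3, 16)
  Index 2: (9, 15)
Step 2: Last element of a (4) has no pair, dropped.
Therefore ans = [(10, 12), (3, 16), (9, 15)].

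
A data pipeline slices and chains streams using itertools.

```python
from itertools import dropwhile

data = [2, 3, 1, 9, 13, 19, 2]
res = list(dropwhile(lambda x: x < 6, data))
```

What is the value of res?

Step 1: dropwhile drops elements while < 6:
  2 < 6: dropped
  3 < 6: dropped
  1 < 6: dropped
  9: kept (dropping stopped)
Step 2: Remaining elements kept regardless of condition.
Therefore res = [9, 13, 19, 2].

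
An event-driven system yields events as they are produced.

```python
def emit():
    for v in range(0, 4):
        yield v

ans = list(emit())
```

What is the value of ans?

Step 1: The generator yields each value from range(0, 4).
Step 2: list() consumes all yields: [0, 1, 2, 3].
Therefore ans = [0, 1, 2, 3].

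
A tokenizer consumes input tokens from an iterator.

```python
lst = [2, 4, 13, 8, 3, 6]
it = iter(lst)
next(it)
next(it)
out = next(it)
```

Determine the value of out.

Step 1: Create iterator over [2, 4, 13, 8, 3, 6].
Step 2: next() consumes 2.
Step 3: next() consumes 4.
Step 4: next() returns 13.
Therefore out = 13.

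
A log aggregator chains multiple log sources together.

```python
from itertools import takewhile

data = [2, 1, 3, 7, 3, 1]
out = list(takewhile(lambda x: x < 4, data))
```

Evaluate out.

Step 1: takewhile stops at first element >= 4:
  2 < 4: take
  1 < 4: take
  3 < 4: take
  7 >= 4: stop
Therefore out = [2, 1, 3].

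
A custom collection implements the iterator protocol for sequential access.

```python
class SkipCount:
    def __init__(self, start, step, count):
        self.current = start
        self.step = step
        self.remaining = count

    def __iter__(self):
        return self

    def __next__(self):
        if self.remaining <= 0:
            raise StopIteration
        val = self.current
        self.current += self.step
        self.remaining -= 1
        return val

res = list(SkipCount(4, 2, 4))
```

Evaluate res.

Step 1: SkipCount starts at 4, increments by 2, for 4 steps:
  Yield 4, then current += 2
  Yield 6, then current += 2
  Yield 8, then current += 2
  Yield 10, then current += 2
Therefore res = [4, 6, 8, 10].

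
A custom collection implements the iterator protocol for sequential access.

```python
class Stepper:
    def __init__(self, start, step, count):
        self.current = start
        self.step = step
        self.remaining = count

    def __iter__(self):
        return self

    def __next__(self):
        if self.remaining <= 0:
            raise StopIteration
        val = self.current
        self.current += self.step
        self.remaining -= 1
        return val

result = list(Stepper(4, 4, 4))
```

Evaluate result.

Step 1: Stepper starts at 4, increments by 4, for 4 steps:
  Yield 4, then current += 4
  Yield 8, then current += 4
  Yield 12, then current += 4
  Yield 16, then current += 4
Therefore result = [4, 8, 12, 16].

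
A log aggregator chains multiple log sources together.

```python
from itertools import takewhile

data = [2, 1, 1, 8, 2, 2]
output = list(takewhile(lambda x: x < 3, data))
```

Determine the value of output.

Step 1: takewhile stops at first element >= 3:
  2 < 3: take
  1 < 3: take
  1 < 3: take
  8 >= 3: stop
Therefore output = [2, 1, 1].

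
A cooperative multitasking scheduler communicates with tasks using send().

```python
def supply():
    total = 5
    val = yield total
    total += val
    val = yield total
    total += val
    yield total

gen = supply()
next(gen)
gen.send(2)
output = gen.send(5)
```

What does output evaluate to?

Step 1: next() -> yield total=5.
Step 2: send(2) -> val=2, total = 5+2 = 7, yield 7.
Step 3: send(5) -> val=5, total = 7+5 = 12, yield 12.
Therefore output = 12.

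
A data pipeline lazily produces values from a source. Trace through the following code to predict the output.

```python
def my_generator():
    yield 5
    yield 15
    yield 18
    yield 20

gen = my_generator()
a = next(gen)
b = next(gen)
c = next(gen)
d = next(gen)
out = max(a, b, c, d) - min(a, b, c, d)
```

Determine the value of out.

Step 1: Create generator and consume all values:
  a = next(gen) = 5
  b = next(gen) = 15
  c = next(gen) = 18
  d = next(gen) = 20
Step 2: max = 20, min = 5, out = 20 - 5 = 15.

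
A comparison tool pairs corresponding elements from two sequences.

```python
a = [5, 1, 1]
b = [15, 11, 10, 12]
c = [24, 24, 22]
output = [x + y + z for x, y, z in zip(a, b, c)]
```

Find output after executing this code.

Step 1: zip three lists (truncates to shortest, len=3):
  5 + 15 + 24 = 44
  1 + 11 + 24 = 36
  1 + 10 + 22 = 33
Therefore output = [44, 36, 33].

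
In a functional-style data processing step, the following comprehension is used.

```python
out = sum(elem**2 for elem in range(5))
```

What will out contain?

Step 1: Compute elem**2 for each elem in range(5):
  elem=0: 0**2 = 0
  elem=1: 1**2 = 1
  elem=2: 2**2 = 4
  elem=3: 3**2 = 9
  elem=4: 4**2 = 16
Step 2: sum = 0 + 1 + 4 + 9 + 16 = 30.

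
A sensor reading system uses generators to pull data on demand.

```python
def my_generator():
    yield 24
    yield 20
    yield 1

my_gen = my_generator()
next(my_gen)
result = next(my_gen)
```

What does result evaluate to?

Step 1: my_generator() creates a generator.
Step 2: next(my_gen) yields 24 (consumed and discarded).
Step 3: next(my_gen) yields 20, assigned to result.
Therefore result = 20.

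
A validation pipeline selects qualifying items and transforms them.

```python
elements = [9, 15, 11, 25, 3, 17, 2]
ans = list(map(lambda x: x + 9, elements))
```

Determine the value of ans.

Step 1: Apply lambda x: x + 9 to each element:
  9 -> 18
  15 -> 24
  11 -> 20
  25 -> 34
  3 -> 12
  17 -> 26
  2 -> 11
Therefore ans = [18, 24, 20, 34, 12, 26, 11].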